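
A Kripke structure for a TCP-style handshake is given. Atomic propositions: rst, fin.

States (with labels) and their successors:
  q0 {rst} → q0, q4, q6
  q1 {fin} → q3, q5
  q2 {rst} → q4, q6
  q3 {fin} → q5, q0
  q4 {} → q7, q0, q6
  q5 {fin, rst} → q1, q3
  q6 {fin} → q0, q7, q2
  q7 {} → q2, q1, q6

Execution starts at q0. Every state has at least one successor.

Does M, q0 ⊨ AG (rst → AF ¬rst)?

States satisfying rst → AF ¬rst: {q1, q2, q3, q4, q5, q6, q7}.
States satisfying AG (rst → AF ¬rst): ∅.
q0 is reachable from q0 and violates rst → AF ¬rst, so AG fails at q0.
q0 ∉ Sat(AG (rst → AF ¬rst)).

Violated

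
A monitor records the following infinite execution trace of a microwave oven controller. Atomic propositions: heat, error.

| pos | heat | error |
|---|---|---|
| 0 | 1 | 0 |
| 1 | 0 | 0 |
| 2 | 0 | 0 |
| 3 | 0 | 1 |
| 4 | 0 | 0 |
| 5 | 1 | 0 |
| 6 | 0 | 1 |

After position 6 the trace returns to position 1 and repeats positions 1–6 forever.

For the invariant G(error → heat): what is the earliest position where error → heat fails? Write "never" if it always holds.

Check error → heat at each position in order: 0 ✓, 1 ✓, 2 ✓.
At position 3 the labels are {error}, so error → heat is false there. This is the first violation.

3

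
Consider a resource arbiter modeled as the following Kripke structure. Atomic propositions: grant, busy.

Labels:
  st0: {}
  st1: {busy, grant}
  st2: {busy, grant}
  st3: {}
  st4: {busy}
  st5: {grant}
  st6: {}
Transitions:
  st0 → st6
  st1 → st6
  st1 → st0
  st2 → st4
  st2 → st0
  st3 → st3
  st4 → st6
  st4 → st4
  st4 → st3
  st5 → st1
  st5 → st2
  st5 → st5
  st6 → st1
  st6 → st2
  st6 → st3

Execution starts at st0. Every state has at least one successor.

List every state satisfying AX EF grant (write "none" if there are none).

{st0, st1, st2, st5}

States satisfying EF grant: {st0, st1, st2, st4, st5, st6}.
States satisfying AX EF grant: {st0, st1, st2, st5}.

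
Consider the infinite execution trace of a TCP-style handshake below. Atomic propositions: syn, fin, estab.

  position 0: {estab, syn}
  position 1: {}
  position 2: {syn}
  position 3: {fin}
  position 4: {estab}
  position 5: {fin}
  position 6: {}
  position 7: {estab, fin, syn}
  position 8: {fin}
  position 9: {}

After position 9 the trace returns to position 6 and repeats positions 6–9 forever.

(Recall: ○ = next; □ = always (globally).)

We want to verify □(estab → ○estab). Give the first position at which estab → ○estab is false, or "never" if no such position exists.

0

At position 0 the labels are {estab, syn} and the next position 1 has {}, so estab → ○estab is false there. This is the first violation.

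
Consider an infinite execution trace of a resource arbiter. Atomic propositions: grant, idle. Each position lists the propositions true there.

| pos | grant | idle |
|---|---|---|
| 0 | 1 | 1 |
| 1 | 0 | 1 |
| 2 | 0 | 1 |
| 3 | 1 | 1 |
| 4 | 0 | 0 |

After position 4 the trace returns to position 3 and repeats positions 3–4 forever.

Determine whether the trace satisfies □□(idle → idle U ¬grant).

□(idle → idle U ¬grant) holds at every position 0..4, and those are all positions ever visited, so □□(idle → idle U ¬grant) holds.

Satisfied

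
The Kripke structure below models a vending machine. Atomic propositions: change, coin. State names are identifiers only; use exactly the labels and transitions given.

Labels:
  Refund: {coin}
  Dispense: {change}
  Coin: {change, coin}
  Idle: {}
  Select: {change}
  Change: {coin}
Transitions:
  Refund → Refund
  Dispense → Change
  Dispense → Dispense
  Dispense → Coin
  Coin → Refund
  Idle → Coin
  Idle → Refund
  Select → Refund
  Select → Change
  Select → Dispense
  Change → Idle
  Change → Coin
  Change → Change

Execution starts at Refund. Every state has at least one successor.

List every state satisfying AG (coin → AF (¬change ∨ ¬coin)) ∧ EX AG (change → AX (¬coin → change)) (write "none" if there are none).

{Refund, Dispense, Coin, Idle, Select, Change}

States satisfying coin → AF (¬change ∨ ¬coin): {Refund, Dispense, Coin, Idle, Select, Change}.
States satisfying AG (coin → AF (¬change ∨ ¬coin)): {Refund, Dispense, Coin, Idle, Select, Change}.
States satisfying AG (change → AX (¬coin → change)): {Refund, Dispense, Coin, Idle, Select, Change}.
States satisfying EX AG (change → AX (¬coin → change)): {Refund, Dispense, Coin, Idle, Select, Change}.
States satisfying AG (coin → AF (¬change ∨ ¬coin)) ∧ EX AG (change → AX (¬coin → change)): {Refund, Dispense, Coin, Idle, Select, Change}.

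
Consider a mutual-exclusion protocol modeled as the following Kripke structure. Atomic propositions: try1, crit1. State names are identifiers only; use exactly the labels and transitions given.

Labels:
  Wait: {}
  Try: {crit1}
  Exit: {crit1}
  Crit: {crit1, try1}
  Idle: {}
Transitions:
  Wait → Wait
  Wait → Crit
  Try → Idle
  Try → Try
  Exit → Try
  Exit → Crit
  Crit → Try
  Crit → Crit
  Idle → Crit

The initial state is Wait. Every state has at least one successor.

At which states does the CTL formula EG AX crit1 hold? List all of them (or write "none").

States satisfying AX crit1: {Exit, Crit, Idle}.
States satisfying EG AX crit1: {Exit, Crit, Idle}.

{Exit, Crit, Idle}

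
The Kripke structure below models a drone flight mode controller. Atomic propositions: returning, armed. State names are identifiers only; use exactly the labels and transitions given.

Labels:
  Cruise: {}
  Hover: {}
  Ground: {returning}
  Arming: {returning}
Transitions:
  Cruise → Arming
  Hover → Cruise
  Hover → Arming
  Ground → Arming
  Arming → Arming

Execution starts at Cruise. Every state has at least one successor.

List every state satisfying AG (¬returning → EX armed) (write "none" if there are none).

{Ground, Arming}

States satisfying ¬returning → EX armed: {Ground, Arming}.
States satisfying AG (¬returning → EX armed): {Ground, Arming}.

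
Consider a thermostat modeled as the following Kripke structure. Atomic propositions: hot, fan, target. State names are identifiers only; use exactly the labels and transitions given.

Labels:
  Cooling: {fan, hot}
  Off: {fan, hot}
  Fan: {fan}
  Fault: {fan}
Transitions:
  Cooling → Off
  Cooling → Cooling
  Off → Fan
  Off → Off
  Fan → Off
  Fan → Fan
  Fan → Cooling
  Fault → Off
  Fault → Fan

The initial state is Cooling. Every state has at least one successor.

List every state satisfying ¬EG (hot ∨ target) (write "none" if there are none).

{Fan, Fault}

States satisfying hot ∨ target: {Cooling, Off}.
States satisfying EG (hot ∨ target): {Cooling, Off}.
States satisfying ¬EG (hot ∨ target): {Fan, Fault}.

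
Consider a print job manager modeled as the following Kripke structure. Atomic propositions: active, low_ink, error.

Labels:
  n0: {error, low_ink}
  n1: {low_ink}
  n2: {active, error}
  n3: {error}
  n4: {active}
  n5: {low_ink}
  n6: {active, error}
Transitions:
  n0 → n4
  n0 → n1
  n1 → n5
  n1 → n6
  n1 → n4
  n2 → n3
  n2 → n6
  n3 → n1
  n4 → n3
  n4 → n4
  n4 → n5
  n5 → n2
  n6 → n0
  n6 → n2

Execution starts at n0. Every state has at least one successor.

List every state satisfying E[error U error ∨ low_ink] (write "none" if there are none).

{n0, n1, n2, n3, n5, n6}

States satisfying error: {n0, n2, n3, n6}.
States satisfying error ∨ low_ink: {n0, n1, n2, n3, n5, n6}.
States satisfying E[error U error ∨ low_ink]: {n0, n1, n2, n3, n5, n6}.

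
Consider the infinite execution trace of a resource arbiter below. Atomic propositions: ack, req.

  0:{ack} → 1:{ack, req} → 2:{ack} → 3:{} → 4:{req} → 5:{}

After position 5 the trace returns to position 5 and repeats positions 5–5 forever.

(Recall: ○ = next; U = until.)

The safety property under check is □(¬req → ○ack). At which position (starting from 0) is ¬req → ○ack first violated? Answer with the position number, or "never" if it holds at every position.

Check ¬req → ○ack at each position in order: 0 ✓, 1 ✓.
At position 2 the labels are {ack} and the next position 3 has {}, so ¬req → ○ack is false there. This is the first violation.

2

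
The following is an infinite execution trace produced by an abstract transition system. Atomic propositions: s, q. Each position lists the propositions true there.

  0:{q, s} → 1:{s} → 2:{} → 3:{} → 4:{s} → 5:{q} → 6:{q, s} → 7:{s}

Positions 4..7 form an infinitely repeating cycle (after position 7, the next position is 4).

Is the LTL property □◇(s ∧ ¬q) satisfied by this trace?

Holds

◇(s ∧ ¬q) holds at every position 0..7, and those are all positions ever visited, so □◇(s ∧ ¬q) holds.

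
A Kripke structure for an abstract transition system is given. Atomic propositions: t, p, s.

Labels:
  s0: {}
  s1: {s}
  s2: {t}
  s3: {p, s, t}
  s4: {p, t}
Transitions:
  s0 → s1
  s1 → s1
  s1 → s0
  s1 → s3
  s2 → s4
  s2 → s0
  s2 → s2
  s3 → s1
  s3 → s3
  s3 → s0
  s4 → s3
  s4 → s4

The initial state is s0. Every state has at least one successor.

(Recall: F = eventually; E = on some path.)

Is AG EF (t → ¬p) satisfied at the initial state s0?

States satisfying EF (t → ¬p): {s0, s1, s2, s3, s4}.
States satisfying AG EF (t → ¬p): {s0, s1, s2, s3, s4}.
Every state reachable from s0 satisfies EF (t → ¬p).
s0 ∈ Sat(AG EF (t → ¬p)).

Satisfied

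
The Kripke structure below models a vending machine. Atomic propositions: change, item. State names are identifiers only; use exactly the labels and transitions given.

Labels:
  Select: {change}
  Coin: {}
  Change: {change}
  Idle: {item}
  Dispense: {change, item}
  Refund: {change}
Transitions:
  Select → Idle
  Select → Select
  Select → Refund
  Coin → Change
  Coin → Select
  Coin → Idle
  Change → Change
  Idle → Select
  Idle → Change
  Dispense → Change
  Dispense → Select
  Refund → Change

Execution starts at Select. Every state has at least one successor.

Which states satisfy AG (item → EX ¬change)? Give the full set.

States satisfying item → EX ¬change: {Select, Coin, Change, Refund}.
States satisfying AG (item → EX ¬change): {Change, Refund}.

{Change, Refund}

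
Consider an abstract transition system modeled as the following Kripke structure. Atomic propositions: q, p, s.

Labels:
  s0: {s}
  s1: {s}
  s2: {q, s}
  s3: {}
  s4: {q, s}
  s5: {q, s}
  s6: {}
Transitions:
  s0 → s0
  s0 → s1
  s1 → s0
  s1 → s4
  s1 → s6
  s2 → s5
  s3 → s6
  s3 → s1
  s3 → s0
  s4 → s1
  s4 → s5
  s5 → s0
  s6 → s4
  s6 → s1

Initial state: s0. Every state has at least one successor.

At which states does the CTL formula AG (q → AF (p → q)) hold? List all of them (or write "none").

States satisfying q → AF (p → q): {s0, s1, s2, s3, s4, s5, s6}.
States satisfying AG (q → AF (p → q)): {s0, s1, s2, s3, s4, s5, s6}.

{s0, s1, s2, s3, s4, s5, s6}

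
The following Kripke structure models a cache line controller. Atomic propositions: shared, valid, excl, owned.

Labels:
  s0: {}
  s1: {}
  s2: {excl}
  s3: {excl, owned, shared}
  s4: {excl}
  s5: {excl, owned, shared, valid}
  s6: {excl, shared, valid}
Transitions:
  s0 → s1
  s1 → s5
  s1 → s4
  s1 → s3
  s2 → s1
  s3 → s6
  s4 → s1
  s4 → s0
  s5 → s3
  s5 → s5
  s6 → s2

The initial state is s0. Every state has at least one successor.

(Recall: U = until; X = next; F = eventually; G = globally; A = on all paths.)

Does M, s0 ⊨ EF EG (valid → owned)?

Satisfied

States satisfying EG (valid → owned): {s0, s1, s2, s4, s5}.
States satisfying EF EG (valid → owned): {s0, s1, s2, s3, s4, s5, s6}.
Some path from s0 reaches a state where EG (valid → owned) holds.
s0 ∈ Sat(EF EG (valid → owned)).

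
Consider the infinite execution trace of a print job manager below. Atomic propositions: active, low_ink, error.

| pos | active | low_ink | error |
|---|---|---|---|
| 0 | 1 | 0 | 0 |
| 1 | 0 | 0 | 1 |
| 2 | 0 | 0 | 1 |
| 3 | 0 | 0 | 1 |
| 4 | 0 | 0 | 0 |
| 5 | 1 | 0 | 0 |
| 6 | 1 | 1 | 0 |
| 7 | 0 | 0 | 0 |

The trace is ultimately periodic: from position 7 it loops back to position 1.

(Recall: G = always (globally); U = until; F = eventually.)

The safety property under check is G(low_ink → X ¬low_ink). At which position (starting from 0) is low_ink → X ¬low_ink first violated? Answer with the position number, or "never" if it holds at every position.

never

low_ink → X ¬low_ink holds at every position 0..7, and those are all the positions the trace ever visits, so the invariant G(low_ink → X ¬low_ink) is never violated.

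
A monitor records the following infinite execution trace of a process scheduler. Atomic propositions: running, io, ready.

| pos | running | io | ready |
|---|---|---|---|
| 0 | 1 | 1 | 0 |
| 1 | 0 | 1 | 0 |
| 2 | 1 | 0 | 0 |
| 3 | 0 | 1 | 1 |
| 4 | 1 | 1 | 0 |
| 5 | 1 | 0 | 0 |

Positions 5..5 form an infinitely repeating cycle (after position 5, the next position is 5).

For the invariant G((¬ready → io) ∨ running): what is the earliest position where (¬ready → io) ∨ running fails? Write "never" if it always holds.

never

(¬ready → io) ∨ running holds at every position 0..5, and those are all the positions the trace ever visits, so the invariant G((¬ready → io) ∨ running) is never violated.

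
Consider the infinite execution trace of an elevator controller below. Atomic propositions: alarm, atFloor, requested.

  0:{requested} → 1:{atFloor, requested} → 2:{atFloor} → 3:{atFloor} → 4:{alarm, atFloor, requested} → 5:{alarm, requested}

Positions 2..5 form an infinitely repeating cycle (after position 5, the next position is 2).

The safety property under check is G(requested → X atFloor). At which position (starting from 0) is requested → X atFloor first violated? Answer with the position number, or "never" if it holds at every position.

4

Check requested → X atFloor at each position in order: 0 ✓, 1 ✓, 2 ✓, 3 ✓.
At position 4 the labels are {alarm, atFloor, requested} and the next position 5 has {alarm, requested}, so requested → X atFloor is false there. This is the first violation.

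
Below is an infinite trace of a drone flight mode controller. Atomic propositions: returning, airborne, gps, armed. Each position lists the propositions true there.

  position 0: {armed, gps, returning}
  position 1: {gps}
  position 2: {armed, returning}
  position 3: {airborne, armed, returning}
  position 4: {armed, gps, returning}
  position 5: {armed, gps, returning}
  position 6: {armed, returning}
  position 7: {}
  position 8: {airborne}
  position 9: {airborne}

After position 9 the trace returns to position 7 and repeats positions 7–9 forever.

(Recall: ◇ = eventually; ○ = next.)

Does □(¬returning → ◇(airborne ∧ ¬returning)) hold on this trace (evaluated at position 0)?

¬returning → ◇(airborne ∧ ¬returning) holds at every position 0..9, and those are all positions ever visited, so □(¬returning → ◇(airborne ∧ ¬returning)) holds.
Positions where ¬returning holds: 1, 7, 8, 9.
Check ◇(airborne ∧ ¬returning) at each: 1→ok, 7→ok, 8→ok, 9→ok.

Holds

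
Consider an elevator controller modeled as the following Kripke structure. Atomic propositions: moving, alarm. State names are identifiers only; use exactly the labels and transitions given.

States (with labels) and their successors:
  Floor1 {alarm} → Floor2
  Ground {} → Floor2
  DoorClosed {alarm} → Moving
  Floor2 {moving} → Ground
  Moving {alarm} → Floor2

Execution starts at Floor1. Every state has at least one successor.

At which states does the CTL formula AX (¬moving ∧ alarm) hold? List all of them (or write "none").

States satisfying ¬moving ∧ alarm: {Floor1, DoorClosed, Moving}.
States satisfying AX (¬moving ∧ alarm): {DoorClosed}.

{DoorClosed}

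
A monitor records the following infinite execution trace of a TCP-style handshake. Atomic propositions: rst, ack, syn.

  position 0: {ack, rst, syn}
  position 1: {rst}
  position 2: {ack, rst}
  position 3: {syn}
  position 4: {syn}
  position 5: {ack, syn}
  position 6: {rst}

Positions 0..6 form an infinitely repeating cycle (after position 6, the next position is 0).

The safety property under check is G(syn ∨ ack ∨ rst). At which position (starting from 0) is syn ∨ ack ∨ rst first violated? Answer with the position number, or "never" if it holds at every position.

never

syn ∨ ack ∨ rst holds at every position 0..6, and those are all the positions the trace ever visits, so the invariant G(syn ∨ ack ∨ rst) is never violated.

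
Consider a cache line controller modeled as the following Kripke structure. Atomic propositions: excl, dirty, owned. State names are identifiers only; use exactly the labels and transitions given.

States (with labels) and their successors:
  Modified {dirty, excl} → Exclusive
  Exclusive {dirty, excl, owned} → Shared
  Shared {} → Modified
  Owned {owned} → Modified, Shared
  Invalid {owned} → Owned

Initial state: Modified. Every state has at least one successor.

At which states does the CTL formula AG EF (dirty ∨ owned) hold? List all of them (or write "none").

States satisfying EF (dirty ∨ owned): {Modified, Exclusive, Shared, Owned, Invalid}.
States satisfying AG EF (dirty ∨ owned): {Modified, Exclusive, Shared, Owned, Invalid}.

{Modified, Exclusive, Shared, Owned, Invalid}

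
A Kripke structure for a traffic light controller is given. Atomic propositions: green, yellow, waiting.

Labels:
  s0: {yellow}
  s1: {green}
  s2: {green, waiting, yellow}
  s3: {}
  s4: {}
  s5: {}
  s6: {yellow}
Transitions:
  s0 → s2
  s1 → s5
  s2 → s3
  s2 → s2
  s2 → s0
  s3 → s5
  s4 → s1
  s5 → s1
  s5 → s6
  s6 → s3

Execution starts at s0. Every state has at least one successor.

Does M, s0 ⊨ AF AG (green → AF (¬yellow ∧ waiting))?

Does not hold

States satisfying AG (green → AF (¬yellow ∧ waiting)): ∅.
States satisfying AF AG (green → AF (¬yellow ∧ waiting)): ∅.
There is a path from s0 along which AG (green → AF (¬yellow ∧ waiting)) never holds.
s0 ∉ Sat(AF AG (green → AF (¬yellow ∧ waiting))).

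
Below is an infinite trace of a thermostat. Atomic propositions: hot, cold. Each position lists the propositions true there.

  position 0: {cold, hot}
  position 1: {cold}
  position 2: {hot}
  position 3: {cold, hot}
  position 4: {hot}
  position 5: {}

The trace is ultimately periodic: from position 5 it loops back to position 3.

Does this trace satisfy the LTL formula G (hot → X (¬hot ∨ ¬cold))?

Does not hold

hot → X (¬hot ∨ ¬cold) must hold at every position from 0 onward. It fails at position 2, so G (hot → X (¬hot ∨ ¬cold)) is false.
Positions where hot holds: 0, 2, 3, 4.
Check X (¬hot ∨ ¬cold) at each: 0→ok, 2→fails, 3→ok, 4→ok.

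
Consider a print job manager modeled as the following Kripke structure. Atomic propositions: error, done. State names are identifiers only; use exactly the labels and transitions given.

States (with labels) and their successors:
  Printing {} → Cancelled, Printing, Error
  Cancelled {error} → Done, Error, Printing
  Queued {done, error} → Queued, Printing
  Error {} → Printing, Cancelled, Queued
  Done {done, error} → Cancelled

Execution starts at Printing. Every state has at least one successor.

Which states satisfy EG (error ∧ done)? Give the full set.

{Queued}

States satisfying error ∧ done: {Queued, Done}.
States satisfying EG (error ∧ done): {Queued}.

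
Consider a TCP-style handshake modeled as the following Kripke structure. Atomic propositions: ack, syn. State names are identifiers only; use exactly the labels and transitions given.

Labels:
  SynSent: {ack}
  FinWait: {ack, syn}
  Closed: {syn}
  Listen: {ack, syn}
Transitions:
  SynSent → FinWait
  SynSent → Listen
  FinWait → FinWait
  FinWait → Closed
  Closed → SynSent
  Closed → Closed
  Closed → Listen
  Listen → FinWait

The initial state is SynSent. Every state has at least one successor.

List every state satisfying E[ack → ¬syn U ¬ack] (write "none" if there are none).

States satisfying ack → ¬syn: {SynSent, Closed}.
States satisfying ¬ack: {Closed}.
States satisfying E[ack → ¬syn U ¬ack]: {Closed}.

{Closed}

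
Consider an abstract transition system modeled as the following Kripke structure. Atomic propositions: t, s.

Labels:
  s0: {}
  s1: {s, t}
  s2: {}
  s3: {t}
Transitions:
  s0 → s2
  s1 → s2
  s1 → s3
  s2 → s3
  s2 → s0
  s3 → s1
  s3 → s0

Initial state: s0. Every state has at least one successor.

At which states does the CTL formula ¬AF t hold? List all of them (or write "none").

{s0, s2}

States satisfying t: {s1, s3}.
States satisfying AF t: {s1, s3}.
States satisfying ¬AF t: {s0, s2}.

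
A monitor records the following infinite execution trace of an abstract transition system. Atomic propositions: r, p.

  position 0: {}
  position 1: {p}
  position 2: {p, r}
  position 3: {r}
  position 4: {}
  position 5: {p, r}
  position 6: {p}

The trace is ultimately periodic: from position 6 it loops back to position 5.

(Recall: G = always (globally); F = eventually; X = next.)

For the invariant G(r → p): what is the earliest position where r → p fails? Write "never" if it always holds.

3

Check r → p at each position in order: 0 ✓, 1 ✓, 2 ✓.
At position 3 the labels are {r}, so r → p is false there. This is the first violation.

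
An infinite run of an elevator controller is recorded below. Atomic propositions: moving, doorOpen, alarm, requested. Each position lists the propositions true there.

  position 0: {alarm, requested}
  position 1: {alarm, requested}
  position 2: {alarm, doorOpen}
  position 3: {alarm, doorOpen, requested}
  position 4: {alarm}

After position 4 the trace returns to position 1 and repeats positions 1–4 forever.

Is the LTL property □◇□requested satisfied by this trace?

Does not hold

◇□requested must hold at every position from 0 onward. It fails at position 0, so □◇□requested is false.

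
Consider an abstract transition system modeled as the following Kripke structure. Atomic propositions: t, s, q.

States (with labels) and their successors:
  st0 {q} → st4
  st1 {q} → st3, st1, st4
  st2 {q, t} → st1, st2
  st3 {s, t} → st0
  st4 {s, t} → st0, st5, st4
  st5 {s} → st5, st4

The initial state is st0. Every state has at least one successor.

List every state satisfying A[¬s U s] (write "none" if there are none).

{st0, st3, st4, st5}

States satisfying ¬s: {st0, st1, st2}.
States satisfying s: {st3, st4, st5}.
States satisfying A[¬s U s]: {st0, st3, st4, st5}.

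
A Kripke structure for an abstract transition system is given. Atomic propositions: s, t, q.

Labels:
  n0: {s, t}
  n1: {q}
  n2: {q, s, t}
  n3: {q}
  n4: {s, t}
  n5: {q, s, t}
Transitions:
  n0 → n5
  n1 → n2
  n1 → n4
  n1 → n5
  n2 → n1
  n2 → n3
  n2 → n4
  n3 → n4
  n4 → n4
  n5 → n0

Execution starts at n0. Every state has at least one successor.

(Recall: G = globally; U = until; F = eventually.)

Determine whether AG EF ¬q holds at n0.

States satisfying EF ¬q: {n0, n1, n2, n3, n4, n5}.
States satisfying AG EF ¬q: {n0, n1, n2, n3, n4, n5}.
Every state reachable from n0 satisfies EF ¬q.
n0 ∈ Sat(AG EF ¬q).

Yes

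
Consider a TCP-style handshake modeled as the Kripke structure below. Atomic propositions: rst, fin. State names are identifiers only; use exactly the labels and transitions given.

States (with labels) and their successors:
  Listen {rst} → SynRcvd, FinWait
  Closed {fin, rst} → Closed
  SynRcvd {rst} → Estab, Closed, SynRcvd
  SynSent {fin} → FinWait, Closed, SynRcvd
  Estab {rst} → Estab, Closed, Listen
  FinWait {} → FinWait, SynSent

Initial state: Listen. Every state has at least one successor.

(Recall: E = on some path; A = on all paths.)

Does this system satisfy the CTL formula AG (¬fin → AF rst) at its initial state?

Violated

States satisfying ¬fin → AF rst: {Listen, Closed, SynRcvd, SynSent, Estab}.
States satisfying AG (¬fin → AF rst): {Closed}.
FinWait is reachable from Listen and violates ¬fin → AF rst, so AG fails at Listen.
Listen ∉ Sat(AG (¬fin → AF rst)).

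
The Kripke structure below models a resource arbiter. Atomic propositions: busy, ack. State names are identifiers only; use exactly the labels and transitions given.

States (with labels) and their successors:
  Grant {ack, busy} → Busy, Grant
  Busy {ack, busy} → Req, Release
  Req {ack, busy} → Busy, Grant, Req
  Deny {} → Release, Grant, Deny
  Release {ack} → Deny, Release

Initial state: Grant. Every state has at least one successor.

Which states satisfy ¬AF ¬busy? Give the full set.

States satisfying ¬busy: {Deny, Release}.
States satisfying AF ¬busy: {Deny, Release}.
States satisfying ¬AF ¬busy: {Grant, Busy, Req}.

{Grant, Busy, Req}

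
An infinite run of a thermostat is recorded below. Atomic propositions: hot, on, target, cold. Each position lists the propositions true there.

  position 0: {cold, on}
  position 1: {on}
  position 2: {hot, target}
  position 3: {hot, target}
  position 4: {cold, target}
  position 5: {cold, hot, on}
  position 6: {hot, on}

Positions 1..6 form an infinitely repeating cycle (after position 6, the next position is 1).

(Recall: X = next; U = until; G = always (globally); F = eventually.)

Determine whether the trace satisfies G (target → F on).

Holds

target → F on holds at every position 0..6, and those are all positions ever visited, so G (target → F on) holds.
Positions where target holds: 2, 3, 4.
Check F on at each: 2→ok, 3→ok, 4→ok.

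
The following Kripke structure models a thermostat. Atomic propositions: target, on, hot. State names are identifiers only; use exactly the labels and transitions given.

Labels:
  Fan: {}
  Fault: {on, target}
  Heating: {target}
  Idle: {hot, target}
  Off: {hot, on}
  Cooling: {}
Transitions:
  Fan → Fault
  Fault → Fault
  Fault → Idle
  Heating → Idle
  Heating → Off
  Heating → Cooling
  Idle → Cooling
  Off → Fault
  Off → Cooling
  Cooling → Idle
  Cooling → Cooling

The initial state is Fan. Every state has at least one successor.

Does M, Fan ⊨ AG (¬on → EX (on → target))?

States satisfying ¬on → EX (on → target): {Fan, Fault, Heating, Idle, Off, Cooling}.
States satisfying AG (¬on → EX (on → target)): {Fan, Fault, Heating, Idle, Off, Cooling}.
Every state reachable from Fan satisfies ¬on → EX (on → target).
Fan ∈ Sat(AG (¬on → EX (on → target))).

Yes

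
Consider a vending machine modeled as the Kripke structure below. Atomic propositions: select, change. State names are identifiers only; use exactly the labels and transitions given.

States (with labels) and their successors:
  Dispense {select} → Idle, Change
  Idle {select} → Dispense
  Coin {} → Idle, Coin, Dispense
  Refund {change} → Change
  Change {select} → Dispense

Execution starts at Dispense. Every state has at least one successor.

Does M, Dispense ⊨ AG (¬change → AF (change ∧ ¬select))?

States satisfying ¬change → AF (change ∧ ¬select): {Refund}.
States satisfying AG (¬change → AF (change ∧ ¬select)): ∅.
Change is reachable from Dispense and violates ¬change → AF (change ∧ ¬select), so AG fails at Dispense.
Dispense ∉ Sat(AG (¬change → AF (change ∧ ¬select))).

No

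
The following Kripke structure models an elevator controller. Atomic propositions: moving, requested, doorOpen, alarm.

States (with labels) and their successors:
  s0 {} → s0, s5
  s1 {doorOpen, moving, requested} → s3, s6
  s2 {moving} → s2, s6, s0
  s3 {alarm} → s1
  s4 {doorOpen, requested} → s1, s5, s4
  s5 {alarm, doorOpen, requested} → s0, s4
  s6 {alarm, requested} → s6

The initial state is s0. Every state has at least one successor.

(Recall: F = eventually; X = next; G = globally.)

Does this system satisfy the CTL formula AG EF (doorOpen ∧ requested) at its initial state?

States satisfying EF (doorOpen ∧ requested): {s0, s1, s2, s3, s4, s5}.
States satisfying AG EF (doorOpen ∧ requested): ∅.
s6 is reachable from s0 and violates EF (doorOpen ∧ requested), so AG fails at s0.
s0 ∉ Sat(AG EF (doorOpen ∧ requested)).

No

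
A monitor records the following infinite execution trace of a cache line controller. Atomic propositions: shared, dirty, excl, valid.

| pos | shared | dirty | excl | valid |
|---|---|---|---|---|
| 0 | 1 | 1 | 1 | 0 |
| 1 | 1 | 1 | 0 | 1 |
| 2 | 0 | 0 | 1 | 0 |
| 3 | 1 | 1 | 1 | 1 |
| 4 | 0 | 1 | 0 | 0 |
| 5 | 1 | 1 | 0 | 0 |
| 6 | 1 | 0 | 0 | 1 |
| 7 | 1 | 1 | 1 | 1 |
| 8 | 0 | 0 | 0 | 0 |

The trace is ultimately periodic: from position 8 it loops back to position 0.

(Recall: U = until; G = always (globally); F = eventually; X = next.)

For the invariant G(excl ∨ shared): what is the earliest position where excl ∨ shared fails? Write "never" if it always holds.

Check excl ∨ shared at each position in order: 0 ✓, 1 ✓, 2 ✓, 3 ✓.
At position 4 the labels are {dirty}, so excl ∨ shared is false there. This is the first violation.

4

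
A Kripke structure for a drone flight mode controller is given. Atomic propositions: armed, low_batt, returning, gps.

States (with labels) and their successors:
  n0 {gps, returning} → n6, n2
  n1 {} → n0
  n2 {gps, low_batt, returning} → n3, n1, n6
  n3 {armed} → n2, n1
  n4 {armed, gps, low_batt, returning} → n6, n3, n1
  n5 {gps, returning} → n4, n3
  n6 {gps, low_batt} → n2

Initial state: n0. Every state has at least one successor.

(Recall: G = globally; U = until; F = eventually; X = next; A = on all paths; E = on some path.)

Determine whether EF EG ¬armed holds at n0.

States satisfying EG ¬armed: {n0, n1, n2, n6}.
States satisfying EF EG ¬armed: {n0, n1, n2, n3, n4, n5, n6}.
Some path from n0 reaches a state where EG ¬armed holds.
n0 ∈ Sat(EF EG ¬armed).

Satisfied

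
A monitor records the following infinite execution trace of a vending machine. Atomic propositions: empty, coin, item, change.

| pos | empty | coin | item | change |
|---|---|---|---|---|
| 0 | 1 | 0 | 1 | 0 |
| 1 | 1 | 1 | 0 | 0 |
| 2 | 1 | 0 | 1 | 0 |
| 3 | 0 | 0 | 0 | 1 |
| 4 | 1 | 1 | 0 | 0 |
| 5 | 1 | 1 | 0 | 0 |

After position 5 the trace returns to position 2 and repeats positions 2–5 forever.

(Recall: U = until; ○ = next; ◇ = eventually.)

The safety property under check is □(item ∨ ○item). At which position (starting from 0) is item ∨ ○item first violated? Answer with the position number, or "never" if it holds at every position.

3

Check item ∨ ○item at each position in order: 0 ✓, 1 ✓, 2 ✓.
At position 3 the labels are {change} and the next position 4 has {coin, empty}, so item ∨ ○item is false there. This is the first violation.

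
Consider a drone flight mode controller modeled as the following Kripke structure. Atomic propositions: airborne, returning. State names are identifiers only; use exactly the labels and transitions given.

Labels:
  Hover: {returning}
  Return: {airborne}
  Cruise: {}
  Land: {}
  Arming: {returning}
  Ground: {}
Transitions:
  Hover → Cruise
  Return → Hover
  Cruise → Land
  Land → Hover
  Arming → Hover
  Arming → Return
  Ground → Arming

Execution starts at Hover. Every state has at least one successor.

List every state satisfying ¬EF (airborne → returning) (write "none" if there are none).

States satisfying airborne → returning: {Hover, Cruise, Land, Arming, Ground}.
States satisfying EF (airborne → returning): {Hover, Return, Cruise, Land, Arming, Ground}.
States satisfying ¬EF (airborne → returning): ∅.

none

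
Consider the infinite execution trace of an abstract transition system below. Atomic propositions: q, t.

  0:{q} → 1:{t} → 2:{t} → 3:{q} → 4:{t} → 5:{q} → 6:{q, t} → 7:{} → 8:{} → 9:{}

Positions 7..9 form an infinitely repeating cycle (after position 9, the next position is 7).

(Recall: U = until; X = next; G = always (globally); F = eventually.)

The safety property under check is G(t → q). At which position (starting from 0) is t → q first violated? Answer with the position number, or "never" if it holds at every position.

1

Check t → q at each position in order: 0 ✓.
At position 1 the labels are {t}, so t → q is false there. This is the first violation.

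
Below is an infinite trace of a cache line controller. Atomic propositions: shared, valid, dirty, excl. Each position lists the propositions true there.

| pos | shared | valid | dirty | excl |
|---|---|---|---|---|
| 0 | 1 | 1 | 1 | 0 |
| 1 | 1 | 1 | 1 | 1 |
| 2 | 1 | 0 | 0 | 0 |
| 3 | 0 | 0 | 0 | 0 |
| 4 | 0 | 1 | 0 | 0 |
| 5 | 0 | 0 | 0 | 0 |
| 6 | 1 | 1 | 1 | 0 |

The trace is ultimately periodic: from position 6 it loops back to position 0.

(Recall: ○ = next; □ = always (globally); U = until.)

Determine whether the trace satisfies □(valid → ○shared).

Violated

valid → ○shared must hold at every position from 0 onward. It fails at position 4, so □(valid → ○shared) is false.
Positions where valid holds: 0, 1, 4, 6.
Check ○shared at each: 0→ok, 1→ok, 4→fails, 6→ok.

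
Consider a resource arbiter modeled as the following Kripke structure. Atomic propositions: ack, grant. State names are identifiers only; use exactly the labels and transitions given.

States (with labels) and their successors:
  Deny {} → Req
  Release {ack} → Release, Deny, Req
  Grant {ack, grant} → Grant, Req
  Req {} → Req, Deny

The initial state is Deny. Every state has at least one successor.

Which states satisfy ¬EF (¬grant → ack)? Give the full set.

{Deny, Req}

States satisfying ¬grant → ack: {Release, Grant}.
States satisfying EF (¬grant → ack): {Release, Grant}.
States satisfying ¬EF (¬grant → ack): {Deny, Req}.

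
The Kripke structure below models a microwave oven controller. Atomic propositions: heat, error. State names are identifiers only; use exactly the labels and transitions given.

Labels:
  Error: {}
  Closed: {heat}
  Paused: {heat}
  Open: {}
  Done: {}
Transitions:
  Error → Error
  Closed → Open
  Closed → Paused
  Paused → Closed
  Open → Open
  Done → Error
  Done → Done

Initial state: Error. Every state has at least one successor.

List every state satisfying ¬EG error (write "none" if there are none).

States satisfying error: ∅.
States satisfying EG error: ∅.
States satisfying ¬EG error: {Error, Closed, Paused, Open, Done}.

{Error, Closed, Paused, Open, Done}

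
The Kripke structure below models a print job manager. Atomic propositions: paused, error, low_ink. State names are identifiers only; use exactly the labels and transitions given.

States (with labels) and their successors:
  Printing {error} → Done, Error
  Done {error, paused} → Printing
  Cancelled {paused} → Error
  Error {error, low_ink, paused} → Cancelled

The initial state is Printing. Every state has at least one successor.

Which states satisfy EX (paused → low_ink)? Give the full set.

{Printing, Done, Cancelled}

States satisfying paused → low_ink: {Printing, Error}.
States satisfying EX (paused → low_ink): {Printing, Done, Cancelled}.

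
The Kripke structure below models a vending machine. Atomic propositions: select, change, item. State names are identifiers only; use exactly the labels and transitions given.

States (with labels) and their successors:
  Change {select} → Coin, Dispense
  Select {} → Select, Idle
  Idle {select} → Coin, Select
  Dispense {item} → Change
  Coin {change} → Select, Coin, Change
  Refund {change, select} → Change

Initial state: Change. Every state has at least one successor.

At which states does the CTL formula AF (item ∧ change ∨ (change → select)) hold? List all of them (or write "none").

States satisfying item ∧ change ∨ (change → select): {Change, Select, Idle, Dispense, Refund}.
States satisfying AF (item ∧ change ∨ (change → select)): {Change, Select, Idle, Dispense, Refund}.

{Change, Select, Idle, Dispense, Refund}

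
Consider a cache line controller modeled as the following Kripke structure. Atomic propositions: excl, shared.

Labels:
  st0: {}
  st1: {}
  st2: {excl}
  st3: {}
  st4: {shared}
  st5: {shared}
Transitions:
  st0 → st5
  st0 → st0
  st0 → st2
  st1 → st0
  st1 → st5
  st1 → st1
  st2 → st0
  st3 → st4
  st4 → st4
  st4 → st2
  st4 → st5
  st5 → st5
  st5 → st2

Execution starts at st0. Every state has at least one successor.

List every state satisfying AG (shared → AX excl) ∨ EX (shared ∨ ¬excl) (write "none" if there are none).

{st0, st1, st2, st3, st4, st5}

States satisfying shared → AX excl: {st0, st1, st2, st3}.
States satisfying AG (shared → AX excl): ∅.
States satisfying shared ∨ ¬excl: {st0, st1, st3, st4, st5}.
States satisfying EX (shared ∨ ¬excl): {st0, st1, st2, st3, st4, st5}.
States satisfying AG (shared → AX excl) ∨ EX (shared ∨ ¬excl): {st0, st1, st2, st3, st4, st5}.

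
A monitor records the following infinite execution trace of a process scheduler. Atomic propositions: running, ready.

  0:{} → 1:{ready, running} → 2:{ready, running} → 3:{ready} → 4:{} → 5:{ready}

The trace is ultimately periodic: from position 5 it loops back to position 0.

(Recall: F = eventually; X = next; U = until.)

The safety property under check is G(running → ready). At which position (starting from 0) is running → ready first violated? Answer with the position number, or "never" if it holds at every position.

running → ready holds at every position 0..5, and those are all the positions the trace ever visits, so the invariant G(running → ready) is never violated.

never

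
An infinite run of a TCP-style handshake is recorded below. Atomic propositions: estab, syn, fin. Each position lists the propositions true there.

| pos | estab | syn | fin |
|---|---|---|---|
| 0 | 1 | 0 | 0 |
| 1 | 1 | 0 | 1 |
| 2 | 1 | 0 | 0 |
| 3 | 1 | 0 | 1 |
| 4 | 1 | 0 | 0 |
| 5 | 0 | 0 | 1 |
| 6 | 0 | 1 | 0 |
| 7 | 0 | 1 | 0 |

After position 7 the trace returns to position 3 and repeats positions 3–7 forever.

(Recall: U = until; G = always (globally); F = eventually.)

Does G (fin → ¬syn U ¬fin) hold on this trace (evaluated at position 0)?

Satisfied

fin → ¬syn U ¬fin holds at every position 0..7, and those are all positions ever visited, so G (fin → ¬syn U ¬fin) holds.
Positions where fin holds: 1, 3, 5.
Check ¬syn U ¬fin at each: 1→ok, 3→ok, 5→ok.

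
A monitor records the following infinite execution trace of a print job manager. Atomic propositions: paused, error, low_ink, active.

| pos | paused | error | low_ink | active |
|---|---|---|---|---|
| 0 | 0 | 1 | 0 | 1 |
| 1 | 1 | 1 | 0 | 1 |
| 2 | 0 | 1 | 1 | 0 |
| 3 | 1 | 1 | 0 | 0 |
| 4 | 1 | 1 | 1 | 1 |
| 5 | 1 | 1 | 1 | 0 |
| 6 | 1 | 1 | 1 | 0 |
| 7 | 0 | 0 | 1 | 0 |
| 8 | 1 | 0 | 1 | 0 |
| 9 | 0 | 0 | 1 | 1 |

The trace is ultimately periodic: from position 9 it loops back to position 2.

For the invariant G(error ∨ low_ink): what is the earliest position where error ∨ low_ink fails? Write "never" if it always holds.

error ∨ low_ink holds at every position 0..9, and those are all the positions the trace ever visits, so the invariant G(error ∨ low_ink) is never violated.

never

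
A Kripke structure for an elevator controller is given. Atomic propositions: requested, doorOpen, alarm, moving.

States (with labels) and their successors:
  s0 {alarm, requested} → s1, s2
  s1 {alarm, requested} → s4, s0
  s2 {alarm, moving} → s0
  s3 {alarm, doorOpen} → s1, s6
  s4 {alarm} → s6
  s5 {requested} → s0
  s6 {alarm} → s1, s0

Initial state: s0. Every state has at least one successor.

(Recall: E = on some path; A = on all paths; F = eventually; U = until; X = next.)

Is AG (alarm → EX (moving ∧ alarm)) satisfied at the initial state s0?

States satisfying alarm → EX (moving ∧ alarm): {s0, s5}.
States satisfying AG (alarm → EX (moving ∧ alarm)): ∅.
s1 is reachable from s0 and violates alarm → EX (moving ∧ alarm), so AG fails at s0.
s0 ∉ Sat(AG (alarm → EX (moving ∧ alarm))).

Violated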